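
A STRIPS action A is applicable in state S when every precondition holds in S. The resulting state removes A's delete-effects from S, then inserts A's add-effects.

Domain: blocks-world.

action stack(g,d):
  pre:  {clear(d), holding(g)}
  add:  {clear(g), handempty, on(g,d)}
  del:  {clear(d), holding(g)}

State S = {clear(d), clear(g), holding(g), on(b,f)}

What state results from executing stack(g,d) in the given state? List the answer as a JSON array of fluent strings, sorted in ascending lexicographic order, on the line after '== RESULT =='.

Progress:
  pre ⊆ S: {clear(d), holding(g)} ⊆ S  — applicable
  S \ del = {clear(g), on(b,f)}
  ∪ add   = {clear(g), handempty, on(b,f), on(g,d)}

== RESULT ==
["clear(g)", "handempty", "on(b,f)", "on(g,d)"]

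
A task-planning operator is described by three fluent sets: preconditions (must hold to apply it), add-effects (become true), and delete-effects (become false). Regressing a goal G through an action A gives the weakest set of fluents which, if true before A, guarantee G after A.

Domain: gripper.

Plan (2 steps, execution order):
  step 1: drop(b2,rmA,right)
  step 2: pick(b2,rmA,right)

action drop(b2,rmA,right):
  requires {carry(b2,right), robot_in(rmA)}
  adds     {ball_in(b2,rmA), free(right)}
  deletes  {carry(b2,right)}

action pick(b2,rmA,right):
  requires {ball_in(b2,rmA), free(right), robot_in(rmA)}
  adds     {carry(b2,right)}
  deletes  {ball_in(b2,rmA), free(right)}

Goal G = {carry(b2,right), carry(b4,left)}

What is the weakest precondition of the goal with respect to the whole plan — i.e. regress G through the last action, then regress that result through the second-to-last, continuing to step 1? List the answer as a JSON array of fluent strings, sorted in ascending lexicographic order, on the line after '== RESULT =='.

Work backward from the goal:
  through step 2 (pick(b2,rmA,right)): drop {carry(b2,right)}, keep {carry(b4,left)}, require {ball_in(b2,rmA), free(right), robot_in(rmA)}
    → {ball_in(b2,rmA), carry(b4,left), free(right), robot_in(rmA)}
  through step 1 (drop(b2,rmA,right)): drop {ball_in(b2,rmA), free(right)}, keep {carry(b4,left), robot_in(rmA)}, require {carry(b2,right), robot_in(rmA)}
    → {carry(b2,right), carry(b4,left), robot_in(rmA)}

== RESULT ==
["carry(b2,right)", "carry(b4,left)", "robot_in(rmA)"]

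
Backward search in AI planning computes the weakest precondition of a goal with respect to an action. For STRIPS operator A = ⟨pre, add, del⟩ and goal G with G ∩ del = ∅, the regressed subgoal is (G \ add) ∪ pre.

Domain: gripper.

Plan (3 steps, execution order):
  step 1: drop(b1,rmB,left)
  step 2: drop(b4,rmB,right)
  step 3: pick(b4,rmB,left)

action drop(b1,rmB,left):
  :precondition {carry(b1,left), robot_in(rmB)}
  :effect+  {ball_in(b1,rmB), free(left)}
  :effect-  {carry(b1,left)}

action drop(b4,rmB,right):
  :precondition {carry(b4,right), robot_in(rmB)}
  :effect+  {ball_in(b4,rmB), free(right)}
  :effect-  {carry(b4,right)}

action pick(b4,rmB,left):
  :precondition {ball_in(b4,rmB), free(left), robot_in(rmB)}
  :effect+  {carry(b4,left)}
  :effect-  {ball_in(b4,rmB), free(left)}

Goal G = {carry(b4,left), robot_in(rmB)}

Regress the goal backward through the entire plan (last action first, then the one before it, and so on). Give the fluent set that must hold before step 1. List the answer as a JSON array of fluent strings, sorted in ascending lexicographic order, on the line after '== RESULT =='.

Regress step by step:
  through step 3 (pick(b4,rmB,left)): drop {carry(b4,left)}, keep {robot_in(rmB)}, require {ball_in(b4,rmB), free(left), robot_in(rmB)}
    → {ball_in(b4,rmB), free(left), robot_in(rmB)}
  through step 2 (drop(b4,rmB,right)): drop {ball_in(b4,rmB)}, keep {free(left), robot_in(rmB)}, require {carry(b4,right), robot_in(rmB)}
    → {carry(b4,right), free(left), robot_in(rmB)}
  through step 1 (drop(b1,rmB,left)): drop {free(left)}, keep {carry(b4,right), robot_in(rmB)}, require {carry(b1,left), robot_in(rmB)}
    → {carry(b1,left), carry(b4,right), robot_in(rmB)}

== RESULT ==
["carry(b1,left)", "carry(b4,right)", "robot_in(rmB)"]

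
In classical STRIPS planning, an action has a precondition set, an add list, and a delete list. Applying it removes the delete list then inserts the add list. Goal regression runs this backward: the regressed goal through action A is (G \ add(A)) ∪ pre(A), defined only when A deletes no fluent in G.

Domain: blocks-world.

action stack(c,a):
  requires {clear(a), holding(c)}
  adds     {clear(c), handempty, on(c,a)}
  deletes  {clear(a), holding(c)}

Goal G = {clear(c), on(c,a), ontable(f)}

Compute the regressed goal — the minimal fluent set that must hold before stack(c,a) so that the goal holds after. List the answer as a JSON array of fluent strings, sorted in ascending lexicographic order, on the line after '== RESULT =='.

Regress:
  G ∩ del = {}  (empty — regression defined)
  G \ add = {clear(c), on(c,a), ontable(f)} \ {clear(c), handempty, on(c,a)} = {ontable(f)}
  ∪ pre   = {ontable(f)} ∪ {clear(a), holding(c)}
          = {clear(a), holding(c), ontable(f)}

== RESULT ==
["clear(a)", "holding(c)", "ontable(f)"]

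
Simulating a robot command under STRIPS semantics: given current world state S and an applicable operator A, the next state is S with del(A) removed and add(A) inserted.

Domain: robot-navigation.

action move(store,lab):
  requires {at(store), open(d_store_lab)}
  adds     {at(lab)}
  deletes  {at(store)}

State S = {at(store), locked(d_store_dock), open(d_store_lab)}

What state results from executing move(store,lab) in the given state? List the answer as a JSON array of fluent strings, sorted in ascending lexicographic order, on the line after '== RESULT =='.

Progress:
  pre ⊆ S: {at(store), open(d_store_lab)} ⊆ S  — applicable
  S \ del = {locked(d_store_dock), open(d_store_lab)}
  ∪ add   = {at(lab), locked(d_store_dock), open(d_store_lab)}

== RESULT ==
["at(lab)", "locked(d_store_dock)", "open(d_store_lab)"]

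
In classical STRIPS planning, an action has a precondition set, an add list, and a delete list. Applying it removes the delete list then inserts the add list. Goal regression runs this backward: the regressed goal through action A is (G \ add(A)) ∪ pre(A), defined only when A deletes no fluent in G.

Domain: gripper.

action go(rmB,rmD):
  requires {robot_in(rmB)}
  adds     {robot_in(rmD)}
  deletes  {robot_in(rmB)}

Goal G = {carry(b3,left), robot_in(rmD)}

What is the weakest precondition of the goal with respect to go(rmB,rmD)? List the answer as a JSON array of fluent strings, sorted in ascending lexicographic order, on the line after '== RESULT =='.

Regress:
  G ∩ del = {}  (empty — regression defined)
  G \ add = {carry(b3,left), robot_in(rmD)} \ {robot_in(rmD)} = {carry(b3,left)}
  ∪ pre   = {carry(b3,left)} ∪ {robot_in(rmB)}
          = {carry(b3,left), robot_in(rmB)}

== RESULT ==
["carry(b3,left)", "robot_in(rmB)"]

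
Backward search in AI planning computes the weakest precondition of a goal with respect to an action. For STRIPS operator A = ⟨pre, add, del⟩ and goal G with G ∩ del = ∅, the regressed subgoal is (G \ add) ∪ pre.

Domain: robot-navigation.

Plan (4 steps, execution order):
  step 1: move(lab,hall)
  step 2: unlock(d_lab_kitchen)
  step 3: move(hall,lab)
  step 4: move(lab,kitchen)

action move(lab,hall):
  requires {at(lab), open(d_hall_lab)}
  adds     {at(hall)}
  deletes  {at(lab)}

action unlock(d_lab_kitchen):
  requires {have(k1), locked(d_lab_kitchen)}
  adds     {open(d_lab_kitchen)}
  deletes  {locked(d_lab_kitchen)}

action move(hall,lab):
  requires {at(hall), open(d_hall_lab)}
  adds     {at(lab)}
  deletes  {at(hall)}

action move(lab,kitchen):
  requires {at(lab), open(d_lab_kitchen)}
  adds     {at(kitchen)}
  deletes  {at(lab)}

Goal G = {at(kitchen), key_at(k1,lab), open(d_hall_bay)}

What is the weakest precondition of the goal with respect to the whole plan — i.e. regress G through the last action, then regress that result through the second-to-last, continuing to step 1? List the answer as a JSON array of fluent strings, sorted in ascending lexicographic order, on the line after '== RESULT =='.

Work backward from the goal:
  through step 4 (move(lab,kitchen)): drop {at(kitchen)}, keep {key_at(k1,lab), open(d_hall_bay)}, require {at(lab), open(d_lab_kitchen)}
    → {at(lab), key_at(k1,lab), open(d_hall_bay), open(d_lab_kitchen)}
  through step 3 (move(hall,lab)): drop {at(lab)}, keep {key_at(k1,lab), open(d_hall_bay), open(d_lab_kitchen)}, require {at(hall), open(d_hall_lab)}
    → {at(hall), key_at(k1,lab), open(d_hall_bay), open(d_hall_lab), open(d_lab_kitchen)}
  through step 2 (unlock(d_lab_kitchen)): drop {open(d_lab_kitchen)}, keep {at(hall), key_at(k1,lab), open(d_hall_bay), open(d_hall_lab)}, require {have(k1), locked(d_lab_kitchen)}
    → {at(hall), have(k1), key_at(k1,lab), locked(d_lab_kitchen), open(d_hall_bay), open(d_hall_lab)}
  through step 1 (move(lab,hall)): drop {at(hall)}, keep {have(k1), key_at(k1,lab), locked(d_lab_kitchen), open(d_hall_bay), open(d_hall_lab)}, require {at(lab), open(d_hall_lab)}
    → {at(lab), have(k1), key_at(k1,lab), locked(d_lab_kitchen), open(d_hall_bay), open(d_hall_lab)}

== RESULT ==
["at(lab)", "have(k1)", "key_at(k1,lab)", "locked(d_lab_kitchen)", "open(d_hall_bay)", "open(d_hall_lab)"]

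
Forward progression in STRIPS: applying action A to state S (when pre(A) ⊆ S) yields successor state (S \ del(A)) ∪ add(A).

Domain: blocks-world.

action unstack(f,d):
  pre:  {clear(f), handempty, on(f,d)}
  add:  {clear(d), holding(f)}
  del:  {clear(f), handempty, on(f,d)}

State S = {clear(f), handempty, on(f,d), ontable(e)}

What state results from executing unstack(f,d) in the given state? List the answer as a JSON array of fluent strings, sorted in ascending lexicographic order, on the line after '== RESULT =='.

Progress:
  pre ⊆ S: {clear(f), handempty, on(f,d)} ⊆ S  — applicable
  S \ del = {ontable(e)}
  ∪ add   = {clear(d), holding(f), ontable(e)}

== RESULT ==
["clear(d)", "holding(f)", "ontable(e)"]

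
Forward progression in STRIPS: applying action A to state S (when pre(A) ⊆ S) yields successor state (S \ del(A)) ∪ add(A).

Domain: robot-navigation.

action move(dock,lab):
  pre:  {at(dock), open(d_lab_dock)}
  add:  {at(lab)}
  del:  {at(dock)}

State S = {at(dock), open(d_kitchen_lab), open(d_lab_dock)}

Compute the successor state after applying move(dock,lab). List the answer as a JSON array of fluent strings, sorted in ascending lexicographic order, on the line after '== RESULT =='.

Progress:
  pre ⊆ S: {at(dock), open(d_lab_dock)} ⊆ S  — applicable
  S \ del = {open(d_kitchen_lab), open(d_lab_dock)}
  ∪ add   = {at(lab), open(d_kitchen_lab), open(d_lab_dock)}

== RESULT ==
["at(lab)", "open(d_kitchen_lab)", "open(d_lab_dock)"]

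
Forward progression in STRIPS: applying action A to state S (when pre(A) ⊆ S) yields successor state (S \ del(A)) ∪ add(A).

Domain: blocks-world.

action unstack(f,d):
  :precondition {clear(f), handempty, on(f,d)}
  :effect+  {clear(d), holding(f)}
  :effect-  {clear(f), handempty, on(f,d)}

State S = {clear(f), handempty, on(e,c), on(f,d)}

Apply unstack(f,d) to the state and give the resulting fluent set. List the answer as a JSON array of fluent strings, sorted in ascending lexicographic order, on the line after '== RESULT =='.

Progress:
  pre ⊆ S: {clear(f), handempty, on(f,d)} ⊆ S  — applicable
  S \ del = {on(e,c)}
  ∪ add   = {clear(d), holding(f), on(e,c)}

== RESULT ==
["clear(d)", "holding(f)", "on(e,c)"]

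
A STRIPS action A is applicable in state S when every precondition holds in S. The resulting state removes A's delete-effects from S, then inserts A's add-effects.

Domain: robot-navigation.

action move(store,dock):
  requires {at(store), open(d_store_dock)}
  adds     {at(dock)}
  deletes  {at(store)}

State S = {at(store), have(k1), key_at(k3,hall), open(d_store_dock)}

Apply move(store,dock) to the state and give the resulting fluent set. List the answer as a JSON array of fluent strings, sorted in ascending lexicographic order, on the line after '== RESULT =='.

Compute (S \ del) ∪ add:
  pre ⊆ S: {at(store), open(d_store_dock)} ⊆ S  — applicable
  S \ del = {have(k1), key_at(k3,hall), open(d_store_dock)}
  ∪ add   = {at(dock), have(k1), key_at(k3,hall), open(d_store_dock)}

== RESULT ==
["at(dock)", "have(k1)", "key_at(k3,hall)", "open(d_store_dock)"]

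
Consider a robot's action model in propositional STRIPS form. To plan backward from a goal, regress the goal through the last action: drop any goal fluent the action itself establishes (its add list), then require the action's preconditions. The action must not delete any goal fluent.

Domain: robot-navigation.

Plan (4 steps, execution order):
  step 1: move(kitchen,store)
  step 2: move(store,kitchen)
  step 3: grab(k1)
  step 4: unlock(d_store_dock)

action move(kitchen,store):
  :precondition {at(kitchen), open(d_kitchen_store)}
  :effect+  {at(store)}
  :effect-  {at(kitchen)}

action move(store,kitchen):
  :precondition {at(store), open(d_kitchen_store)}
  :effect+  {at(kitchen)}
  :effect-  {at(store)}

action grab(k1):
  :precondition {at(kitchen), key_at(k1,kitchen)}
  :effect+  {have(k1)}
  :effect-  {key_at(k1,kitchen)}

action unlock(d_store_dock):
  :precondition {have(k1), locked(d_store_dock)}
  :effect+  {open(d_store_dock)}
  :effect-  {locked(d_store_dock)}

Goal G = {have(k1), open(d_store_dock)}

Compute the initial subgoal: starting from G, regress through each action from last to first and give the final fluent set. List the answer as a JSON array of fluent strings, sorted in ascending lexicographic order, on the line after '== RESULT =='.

Regress step by step:
  through step 4 (unlock(d_store_dock)): drop {open(d_store_dock)}, keep {have(k1)}, require {have(k1), locked(d_store_dock)}
    → {have(k1), locked(d_store_dock)}
  through step 3 (grab(k1)): drop {have(k1)}, keep {locked(d_store_dock)}, require {at(kitchen), key_at(k1,kitchen)}
    → {at(kitchen), key_at(k1,kitchen), locked(d_store_dock)}
  through step 2 (move(store,kitchen)): drop {at(kitchen)}, keep {key_at(k1,kitchen), locked(d_store_dock)}, require {at(store), open(d_kitchen_store)}
    → {at(store), key_at(k1,kitchen), locked(d_store_dock), open(d_kitchen_store)}
  through step 1 (move(kitchen,store)): drop {at(store)}, keep {key_at(k1,kitchen), locked(d_store_dock), open(d_kitchen_store)}, require {at(kitchen), open(d_kitchen_store)}
    → {at(kitchen), key_at(k1,kitchen), locked(d_store_dock), open(d_kitchen_store)}

== RESULT ==
["at(kitchen)", "key_at(k1,kitchen)", "locked(d_store_dock)", "open(d_kitchen_store)"]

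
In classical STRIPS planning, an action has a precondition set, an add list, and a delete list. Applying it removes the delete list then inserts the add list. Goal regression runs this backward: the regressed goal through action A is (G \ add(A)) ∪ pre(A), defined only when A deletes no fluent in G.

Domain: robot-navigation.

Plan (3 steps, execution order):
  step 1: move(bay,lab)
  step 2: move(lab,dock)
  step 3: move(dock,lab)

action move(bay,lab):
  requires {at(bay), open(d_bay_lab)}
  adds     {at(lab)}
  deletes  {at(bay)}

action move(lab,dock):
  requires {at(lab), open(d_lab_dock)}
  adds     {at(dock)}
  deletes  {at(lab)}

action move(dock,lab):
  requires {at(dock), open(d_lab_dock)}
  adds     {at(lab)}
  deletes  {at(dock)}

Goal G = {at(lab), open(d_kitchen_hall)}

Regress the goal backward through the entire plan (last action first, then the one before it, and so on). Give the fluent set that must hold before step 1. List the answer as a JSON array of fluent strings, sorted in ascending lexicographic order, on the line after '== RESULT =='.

Regress step by step:
  through step 3 (move(dock,lab)): drop {at(lab)}, keep {open(d_kitchen_hall)}, require {at(dock), open(d_lab_dock)}
    → {at(dock), open(d_kitchen_hall), open(d_lab_dock)}
  through step 2 (move(lab,dock)): drop {at(dock)}, keep {open(d_kitchen_hall), open(d_lab_dock)}, require {at(lab), open(d_lab_dock)}
    → {at(lab), open(d_kitchen_hall), open(d_lab_dock)}
  through step 1 (move(bay,lab)): drop {at(lab)}, keep {open(d_kitchen_hall), open(d_lab_dock)}, require {at(bay), open(d_bay_lab)}
    → {at(bay), open(d_bay_lab), open(d_kitchen_hall), open(d_lab_dock)}

== RESULT ==
["at(bay)", "open(d_bay_lab)", "open(d_kitchen_hall)", "open(d_lab_dock)"]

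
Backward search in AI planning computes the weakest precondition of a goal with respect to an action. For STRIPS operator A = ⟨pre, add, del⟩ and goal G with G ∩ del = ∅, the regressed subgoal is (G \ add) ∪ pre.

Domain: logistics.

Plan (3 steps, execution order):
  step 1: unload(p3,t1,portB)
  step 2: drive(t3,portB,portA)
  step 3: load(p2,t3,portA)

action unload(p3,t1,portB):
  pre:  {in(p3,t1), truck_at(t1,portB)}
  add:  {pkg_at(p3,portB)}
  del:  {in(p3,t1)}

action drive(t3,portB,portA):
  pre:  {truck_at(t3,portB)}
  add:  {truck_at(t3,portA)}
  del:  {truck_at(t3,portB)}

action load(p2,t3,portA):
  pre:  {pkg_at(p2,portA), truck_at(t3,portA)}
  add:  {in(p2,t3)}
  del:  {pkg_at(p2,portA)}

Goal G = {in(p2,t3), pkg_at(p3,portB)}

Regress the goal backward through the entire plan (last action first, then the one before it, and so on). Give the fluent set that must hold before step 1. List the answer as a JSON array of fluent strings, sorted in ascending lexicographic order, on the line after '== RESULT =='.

Regress step by step:
  through step 3 (load(p2,t3,portA)): drop {in(p2,t3)}, keep {pkg_at(p3,portB)}, require {pkg_at(p2,portA), truck_at(t3,portA)}
    → {pkg_at(p2,portA), pkg_at(p3,portB), truck_at(t3,portA)}
  through step 2 (drive(t3,portB,portA)): drop {truck_at(t3,portA)}, keep {pkg_at(p2,portA), pkg_at(p3,portB)}, require {truck_at(t3,portB)}
    → {pkg_at(p2,portA), pkg_at(p3,portB), truck_at(t3,portB)}
  through step 1 (unload(p3,t1,portB)): drop {pkg_at(p3,portB)}, keep {pkg_at(p2,portA), truck_at(t3,portB)}, require {in(p3,t1), truck_at(t1,portB)}
    → {in(p3,t1), pkg_at(p2,portA), truck_at(t1,portB), truck_at(t3,portB)}

== RESULT ==
["in(p3,t1)", "pkg_at(p2,portA)", "truck_at(t1,portB)", "truck_at(t3,portB)"]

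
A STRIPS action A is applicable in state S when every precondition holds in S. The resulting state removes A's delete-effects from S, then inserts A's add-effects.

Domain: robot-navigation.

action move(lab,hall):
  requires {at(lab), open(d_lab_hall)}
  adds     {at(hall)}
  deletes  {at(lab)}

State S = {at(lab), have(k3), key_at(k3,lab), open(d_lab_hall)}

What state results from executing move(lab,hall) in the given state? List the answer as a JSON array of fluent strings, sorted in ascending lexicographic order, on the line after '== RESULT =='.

Compute (S \ del) ∪ add:
  pre ⊆ S: {at(lab), open(d_lab_hall)} ⊆ S  — applicable
  S \ del = {have(k3), key_at(k3,lab), open(d_lab_hall)}
  ∪ add   = {at(hall), have(k3), key_at(k3,lab), open(d_lab_hall)}

== RESULT ==
["at(hall)", "have(k3)", "key_at(k3,lab)", "open(d_lab_hall)"]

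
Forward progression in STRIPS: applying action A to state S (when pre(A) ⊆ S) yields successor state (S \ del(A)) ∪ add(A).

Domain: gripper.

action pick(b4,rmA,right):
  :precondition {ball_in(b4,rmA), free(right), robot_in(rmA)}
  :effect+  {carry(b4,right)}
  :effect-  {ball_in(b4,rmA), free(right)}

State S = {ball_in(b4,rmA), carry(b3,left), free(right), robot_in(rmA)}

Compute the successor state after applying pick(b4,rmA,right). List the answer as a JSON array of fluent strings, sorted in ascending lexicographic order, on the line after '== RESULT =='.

Compute (S \ del) ∪ add:
  pre ⊆ S: {ball_in(b4,rmA), free(right), robot_in(rmA)} ⊆ S  — applicable
  S \ del = {carry(b3,left), robot_in(rmA)}
  ∪ add   = {carry(b3,left), carry(b4,right), robot_in(rmA)}

== RESULT ==
["carry(b3,left)", "carry(b4,right)", "robot_in(rmA)"]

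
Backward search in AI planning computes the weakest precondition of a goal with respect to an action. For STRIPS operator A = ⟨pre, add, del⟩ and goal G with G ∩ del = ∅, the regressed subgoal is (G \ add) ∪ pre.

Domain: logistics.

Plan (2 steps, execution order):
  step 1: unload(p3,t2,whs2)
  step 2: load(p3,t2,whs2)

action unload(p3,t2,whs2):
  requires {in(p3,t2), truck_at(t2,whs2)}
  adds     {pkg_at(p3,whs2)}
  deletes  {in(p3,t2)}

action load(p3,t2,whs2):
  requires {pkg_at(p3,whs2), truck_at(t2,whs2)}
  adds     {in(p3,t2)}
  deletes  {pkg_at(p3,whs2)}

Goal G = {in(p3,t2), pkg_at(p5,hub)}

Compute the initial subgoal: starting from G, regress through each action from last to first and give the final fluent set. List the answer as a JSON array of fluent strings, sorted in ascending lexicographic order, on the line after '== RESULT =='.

Work backward from the goal:
  through step 2 (load(p3,t2,whs2)): drop {in(p3,t2)}, keep {pkg_at(p5,hub)}, require {pkg_at(p3,whs2), truck_at(t2,whs2)}
    → {pkg_at(p3,whs2), pkg_at(p5,hub), truck_at(t2,whs2)}
  through step 1 (unload(p3,t2,whs2)): drop {pkg_at(p3,whs2)}, keep {pkg_at(p5,hub), truck_at(t2,whs2)}, require {in(p3,t2), truck_at(t2,whs2)}
    → {in(p3,t2), pkg_at(p5,hub), truck_at(t2,whs2)}

== RESULT ==
["in(p3,t2)", "pkg_at(p5,hub)", "truck_at(t2,whs2)"]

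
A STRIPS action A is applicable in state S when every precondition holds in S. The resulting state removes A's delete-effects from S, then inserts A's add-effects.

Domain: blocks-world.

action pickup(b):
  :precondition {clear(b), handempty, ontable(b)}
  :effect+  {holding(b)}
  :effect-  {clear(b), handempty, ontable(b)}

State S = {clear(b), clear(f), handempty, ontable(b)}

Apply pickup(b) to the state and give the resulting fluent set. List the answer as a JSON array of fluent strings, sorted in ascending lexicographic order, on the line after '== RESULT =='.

Progress:
  pre ⊆ S: {clear(b), handempty, ontable(b)} ⊆ S  — applicable
  S \ del = {clear(f)}
  ∪ add   = {clear(f), holding(b)}

== RESULT ==
["clear(f)", "holding(b)"]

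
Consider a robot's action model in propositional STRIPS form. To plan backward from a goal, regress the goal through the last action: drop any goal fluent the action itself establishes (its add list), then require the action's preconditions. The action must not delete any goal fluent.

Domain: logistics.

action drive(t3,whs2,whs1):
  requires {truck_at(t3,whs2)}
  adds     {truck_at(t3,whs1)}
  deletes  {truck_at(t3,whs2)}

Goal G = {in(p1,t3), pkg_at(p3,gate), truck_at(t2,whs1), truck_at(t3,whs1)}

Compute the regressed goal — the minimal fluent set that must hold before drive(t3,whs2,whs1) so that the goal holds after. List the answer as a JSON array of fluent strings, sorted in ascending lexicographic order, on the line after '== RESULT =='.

Regress:
  G ∩ del = {}  (empty — regression defined)
  G \ add = {in(p1,t3), pkg_at(p3,gate), truck_at(t2,whs1), truck_at(t3,whs1)} \ {truck_at(t3,whs1)} = {in(p1,t3), pkg_at(p3,gate), truck_at(t2,whs1)}
  ∪ pre   = {in(p1,t3), pkg_at(p3,gate), truck_at(t2,whs1)} ∪ {truck_at(t3,whs2)}
          = {in(p1,t3), pkg_at(p3,gate), truck_at(t2,whs1), truck_at(t3,whs2)}

== RESULT ==
["in(p1,t3)", "pkg_at(p3,gate)", "truck_at(t2,whs1)", "truck_at(t3,whs2)"]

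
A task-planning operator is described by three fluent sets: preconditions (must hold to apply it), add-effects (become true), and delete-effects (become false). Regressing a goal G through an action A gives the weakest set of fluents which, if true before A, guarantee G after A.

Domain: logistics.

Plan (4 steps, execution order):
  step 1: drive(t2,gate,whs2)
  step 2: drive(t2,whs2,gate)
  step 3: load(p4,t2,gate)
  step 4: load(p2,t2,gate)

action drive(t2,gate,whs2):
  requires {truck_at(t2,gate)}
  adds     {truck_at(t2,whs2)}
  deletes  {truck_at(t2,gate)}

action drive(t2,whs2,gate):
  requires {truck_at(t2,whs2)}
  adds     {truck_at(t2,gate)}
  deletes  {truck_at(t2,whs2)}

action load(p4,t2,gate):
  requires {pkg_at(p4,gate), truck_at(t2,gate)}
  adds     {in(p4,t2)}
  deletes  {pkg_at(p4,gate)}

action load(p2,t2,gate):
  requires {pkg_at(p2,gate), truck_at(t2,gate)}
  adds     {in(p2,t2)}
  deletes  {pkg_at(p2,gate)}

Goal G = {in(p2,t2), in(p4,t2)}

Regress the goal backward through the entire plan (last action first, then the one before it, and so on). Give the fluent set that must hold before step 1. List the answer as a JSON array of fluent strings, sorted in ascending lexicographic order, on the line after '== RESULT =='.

Regress step by step:
  through step 4 (load(p2,t2,gate)): drop {in(p2,t2)}, keep {in(p4,t2)}, require {pkg_at(p2,gate), truck_at(t2,gate)}
    → {in(p4,t2), pkg_at(p2,gate), truck_at(t2,gate)}
  through step 3 (load(p4,t2,gate)): drop {in(p4,t2)}, keep {pkg_at(p2,gate), truck_at(t2,gate)}, require {pkg_at(p4,gate), truck_at(t2,gate)}
    → {pkg_at(p2,gate), pkg_at(p4,gate), truck_at(t2,gate)}
  through step 2 (drive(t2,whs2,gate)): drop {truck_at(t2,gate)}, keep {pkg_at(p2,gate), pkg_at(p4,gate)}, require {truck_at(t2,whs2)}
    → {pkg_at(p2,gate), pkg_at(p4,gate), truck_at(t2,whs2)}
  through step 1 (drive(t2,gate,whs2)): drop {truck_at(t2,whs2)}, keep {pkg_at(p2,gate), pkg_at(p4,gate)}, require {truck_at(t2,gate)}
    → {pkg_at(p2,gate), pkg_at(p4,gate), truck_at(t2,gate)}

== RESULT ==
["pkg_at(p2,gate)", "pkg_at(p4,gate)", "truck_at(t2,gate)"]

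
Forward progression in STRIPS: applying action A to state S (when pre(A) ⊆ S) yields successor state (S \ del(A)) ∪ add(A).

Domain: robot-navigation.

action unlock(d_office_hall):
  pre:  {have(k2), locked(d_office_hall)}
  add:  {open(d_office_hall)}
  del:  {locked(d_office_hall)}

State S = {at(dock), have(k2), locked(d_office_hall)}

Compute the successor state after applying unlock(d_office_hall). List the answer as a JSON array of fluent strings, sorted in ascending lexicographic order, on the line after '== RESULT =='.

Progress:
  pre ⊆ S: {have(k2), locked(d_office_hall)} ⊆ S  — applicable
  S \ del = {at(dock), have(k2)}
  ∪ add   = {at(dock), have(k2), open(d_office_hall)}

== RESULT ==
["at(dock)", "have(k2)", "open(d_office_hall)"]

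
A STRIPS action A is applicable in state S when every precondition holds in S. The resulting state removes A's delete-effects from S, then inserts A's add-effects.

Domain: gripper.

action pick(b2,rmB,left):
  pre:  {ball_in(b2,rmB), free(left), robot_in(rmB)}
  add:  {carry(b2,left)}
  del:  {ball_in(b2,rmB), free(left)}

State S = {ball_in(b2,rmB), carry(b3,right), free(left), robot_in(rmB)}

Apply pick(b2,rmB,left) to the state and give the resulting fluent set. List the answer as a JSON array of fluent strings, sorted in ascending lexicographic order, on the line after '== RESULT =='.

Progress:
  pre ⊆ S: {ball_in(b2,rmB), free(left), robot_in(rmB)} ⊆ S  — applicable
  S \ del = {carry(b3,right), robot_in(rmB)}
  ∪ add   = {carry(b2,left), carry(b3,right), robot_in(rmB)}

== RESULT ==
["carry(b2,left)", "carry(b3,right)", "robot_in(rmB)"]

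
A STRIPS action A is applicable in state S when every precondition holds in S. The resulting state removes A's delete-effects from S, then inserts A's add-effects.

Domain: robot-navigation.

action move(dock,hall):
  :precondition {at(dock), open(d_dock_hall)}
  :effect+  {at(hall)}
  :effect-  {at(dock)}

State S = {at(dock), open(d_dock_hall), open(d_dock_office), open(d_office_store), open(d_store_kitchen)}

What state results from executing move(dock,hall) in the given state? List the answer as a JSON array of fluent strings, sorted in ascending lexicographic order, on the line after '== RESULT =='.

Progress:
  pre ⊆ S: {at(dock), open(d_dock_hall)} ⊆ S  — applicable
  S \ del = {open(d_dock_hall), open(d_dock_office), open(d_office_store), open(d_store_kitchen)}
  ∪ add   = {at(hall), open(d_dock_hall), open(d_dock_office), open(d_office_store), open(d_store_kitchen)}

== RESULT ==
["at(hall)", "open(d_dock_hall)", "open(d_dock_office)", "open(d_office_store)", "open(d_store_kitchen)"]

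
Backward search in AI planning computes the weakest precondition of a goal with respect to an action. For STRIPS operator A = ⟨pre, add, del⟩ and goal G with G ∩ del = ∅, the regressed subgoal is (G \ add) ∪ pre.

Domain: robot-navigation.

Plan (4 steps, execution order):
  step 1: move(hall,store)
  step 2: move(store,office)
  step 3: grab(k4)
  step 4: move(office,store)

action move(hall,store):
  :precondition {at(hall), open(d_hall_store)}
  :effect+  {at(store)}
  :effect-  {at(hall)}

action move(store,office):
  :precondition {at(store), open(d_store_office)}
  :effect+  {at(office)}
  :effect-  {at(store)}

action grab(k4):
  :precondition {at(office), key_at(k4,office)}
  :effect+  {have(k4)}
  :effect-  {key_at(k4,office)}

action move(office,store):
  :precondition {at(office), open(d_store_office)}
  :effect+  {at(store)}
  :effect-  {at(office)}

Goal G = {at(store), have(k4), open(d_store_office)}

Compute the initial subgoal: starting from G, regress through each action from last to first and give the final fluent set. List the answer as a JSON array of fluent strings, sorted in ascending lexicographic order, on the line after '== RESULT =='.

Work backward from the goal:
  through step 4 (move(office,store)): drop {at(store)}, keep {have(k4), open(d_store_office)}, require {at(office), open(d_store_office)}
    → {at(office), have(k4), open(d_store_office)}
  through step 3 (grab(k4)): drop {have(k4)}, keep {at(office), open(d_store_office)}, require {at(office), key_at(k4,office)}
    → {at(office), key_at(k4,office), open(d_store_office)}
  through step 2 (move(store,office)): drop {at(office)}, keep {key_at(k4,office), open(d_store_office)}, require {at(store), open(d_store_office)}
    → {at(store), key_at(k4,office), open(d_store_office)}
  through step 1 (move(hall,store)): drop {at(store)}, keep {key_at(k4,office), open(d_store_office)}, require {at(hall), open(d_hall_store)}
    → {at(hall), key_at(k4,office), open(d_hall_store), open(d_store_office)}

== RESULT ==
["at(hall)", "key_at(k4,office)", "open(d_hall_store)", "open(d_store_office)"]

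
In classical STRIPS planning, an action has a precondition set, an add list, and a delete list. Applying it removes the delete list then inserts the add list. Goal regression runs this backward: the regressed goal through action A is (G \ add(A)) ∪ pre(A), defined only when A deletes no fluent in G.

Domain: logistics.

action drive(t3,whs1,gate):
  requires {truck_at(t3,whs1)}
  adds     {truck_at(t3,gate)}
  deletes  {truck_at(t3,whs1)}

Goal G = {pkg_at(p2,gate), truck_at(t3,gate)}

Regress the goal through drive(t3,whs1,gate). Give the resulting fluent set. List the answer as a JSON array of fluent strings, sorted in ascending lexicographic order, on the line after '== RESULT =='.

Regress:
  G ∩ del = {}  (empty — regression defined)
  G \ add = {pkg_at(p2,gate), truck_at(t3,gate)} \ {truck_at(t3,gate)} = {pkg_at(p2,gate)}
  ∪ pre   = {pkg_at(p2,gate)} ∪ {truck_at(t3,whs1)}
          = {pkg_at(p2,gate), truck_at(t3,whs1)}

== RESULT ==
["pkg_at(p2,gate)", "truck_at(t3,whs1)"]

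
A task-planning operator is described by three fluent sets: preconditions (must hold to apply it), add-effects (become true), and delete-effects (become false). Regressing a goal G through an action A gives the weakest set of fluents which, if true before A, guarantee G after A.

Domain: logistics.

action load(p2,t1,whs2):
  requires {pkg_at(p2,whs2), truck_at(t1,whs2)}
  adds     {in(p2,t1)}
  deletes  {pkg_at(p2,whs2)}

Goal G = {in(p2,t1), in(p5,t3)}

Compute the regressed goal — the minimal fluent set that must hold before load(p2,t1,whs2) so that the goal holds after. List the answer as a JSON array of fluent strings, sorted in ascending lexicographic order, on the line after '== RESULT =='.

Compute (G \ add) ∪ pre:
  G ∩ del = {}  (empty — regression defined)
  G \ add = {in(p2,t1), in(p5,t3)} \ {in(p2,t1)} = {in(p5,t3)}
  ∪ pre   = {in(p5,t3)} ∪ {pkg_at(p2,whs2), truck_at(t1,whs2)}
          = {in(p5,t3), pkg_at(p2,whs2), truck_at(t1,whs2)}

== RESULT ==
["in(p5,t3)", "pkg_at(p2,whs2)", "truck_at(t1,whs2)"]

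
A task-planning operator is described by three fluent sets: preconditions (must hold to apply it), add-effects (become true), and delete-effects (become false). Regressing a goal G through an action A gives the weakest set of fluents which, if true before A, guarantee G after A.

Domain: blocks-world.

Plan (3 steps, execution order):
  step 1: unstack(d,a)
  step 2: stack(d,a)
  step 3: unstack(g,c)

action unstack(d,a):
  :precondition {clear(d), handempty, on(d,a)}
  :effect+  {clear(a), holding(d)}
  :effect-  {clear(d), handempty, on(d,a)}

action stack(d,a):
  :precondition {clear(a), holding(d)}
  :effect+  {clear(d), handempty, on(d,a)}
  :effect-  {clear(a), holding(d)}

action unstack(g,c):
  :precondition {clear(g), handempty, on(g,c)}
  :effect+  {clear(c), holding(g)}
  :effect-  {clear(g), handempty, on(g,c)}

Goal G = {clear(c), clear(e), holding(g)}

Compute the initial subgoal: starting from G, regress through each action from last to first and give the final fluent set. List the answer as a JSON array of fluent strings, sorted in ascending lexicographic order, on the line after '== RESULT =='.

Regress step by step:
  through step 3 (unstack(g,c)): drop {clear(c), holding(g)}, keep {clear(e)}, require {clear(g), handempty, on(g,c)}
    → {clear(e), clear(g), handempty, on(g,c)}
  through step 2 (stack(d,a)): drop {handempty}, keep {clear(e), clear(g), on(g,c)}, require {clear(a), holding(d)}
    → {clear(a), clear(e), clear(g), holding(d), on(g,c)}
  through step 1 (unstack(d,a)): drop {clear(a), holding(d)}, keep {clear(e), clear(g), on(g,c)}, require {clear(d), handempty, on(d,a)}
    → {clear(d), clear(e), clear(g), handempty, on(d,a), on(g,c)}

== RESULT ==
["clear(d)", "clear(e)", "clear(g)", "handempty", "on(d,a)", "on(g,c)"]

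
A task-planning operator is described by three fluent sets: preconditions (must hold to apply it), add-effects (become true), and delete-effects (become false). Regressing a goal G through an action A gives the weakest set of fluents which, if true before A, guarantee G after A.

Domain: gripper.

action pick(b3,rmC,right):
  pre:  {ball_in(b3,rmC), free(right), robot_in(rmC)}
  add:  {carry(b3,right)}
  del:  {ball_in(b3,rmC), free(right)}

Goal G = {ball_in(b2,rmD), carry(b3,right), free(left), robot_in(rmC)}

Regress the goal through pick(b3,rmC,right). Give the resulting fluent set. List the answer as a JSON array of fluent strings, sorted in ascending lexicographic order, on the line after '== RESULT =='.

Regress:
  G ∩ del = {}  (empty — regression defined)
  G \ add = {ball_in(b2,rmD), carry(b3,right), free(left), robot_in(rmC)} \ {carry(b3,right)} = {ball_in(b2,rmD), free(left), robot_in(rmC)}
  ∪ pre   = {ball_in(b2,rmD), free(left), robot_in(rmC)} ∪ {ball_in(b3,rmC), free(right), robot_in(rmC)}
          = {ball_in(b2,rmD), ball_in(b3,rmC), free(left), free(right), robot_in(rmC)}

== RESULT ==
["ball_in(b2,rmD)", "ball_in(b3,rmC)", "free(left)", "free(right)", "robot_in(rmC)"]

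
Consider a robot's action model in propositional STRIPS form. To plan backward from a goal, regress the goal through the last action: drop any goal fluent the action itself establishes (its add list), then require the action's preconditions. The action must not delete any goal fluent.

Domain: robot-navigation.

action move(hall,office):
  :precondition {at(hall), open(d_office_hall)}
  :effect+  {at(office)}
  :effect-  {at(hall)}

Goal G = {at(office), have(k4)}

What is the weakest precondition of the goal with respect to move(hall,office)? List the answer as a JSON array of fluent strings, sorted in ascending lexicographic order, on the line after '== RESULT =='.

Compute (G \ add) ∪ pre:
  G ∩ del = {}  (empty — regression defined)
  G \ add = {at(office), have(k4)} \ {at(office)} = {have(k4)}
  ∪ pre   = {have(k4)} ∪ {at(hall), open(d_office_hall)}
          = {at(hall), have(k4), open(d_office_hall)}

== RESULT ==
["at(hall)", "have(k4)", "open(d_office_hall)"]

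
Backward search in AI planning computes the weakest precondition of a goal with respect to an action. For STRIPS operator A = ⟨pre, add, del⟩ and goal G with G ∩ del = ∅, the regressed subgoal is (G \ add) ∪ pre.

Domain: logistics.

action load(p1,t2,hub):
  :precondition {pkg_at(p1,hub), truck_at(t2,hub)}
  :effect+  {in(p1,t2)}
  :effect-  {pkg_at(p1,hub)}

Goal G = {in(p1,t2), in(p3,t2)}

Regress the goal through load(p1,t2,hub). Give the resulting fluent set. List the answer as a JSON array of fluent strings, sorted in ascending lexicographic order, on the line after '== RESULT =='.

Compute (G \ add) ∪ pre:
  G ∩ del = {}  (empty — regression defined)
  G \ add = {in(p1,t2), in(p3,t2)} \ {in(p1,t2)} = {in(p3,t2)}
  ∪ pre   = {in(p3,t2)} ∪ {pkg_at(p1,hub), truck_at(t2,hub)}
          = {in(p3,t2), pkg_at(p1,hub), truck_at(t2,hub)}

== RESULT ==
["in(p3,t2)", "pkg_at(p1,hub)", "truck_at(t2,hub)"]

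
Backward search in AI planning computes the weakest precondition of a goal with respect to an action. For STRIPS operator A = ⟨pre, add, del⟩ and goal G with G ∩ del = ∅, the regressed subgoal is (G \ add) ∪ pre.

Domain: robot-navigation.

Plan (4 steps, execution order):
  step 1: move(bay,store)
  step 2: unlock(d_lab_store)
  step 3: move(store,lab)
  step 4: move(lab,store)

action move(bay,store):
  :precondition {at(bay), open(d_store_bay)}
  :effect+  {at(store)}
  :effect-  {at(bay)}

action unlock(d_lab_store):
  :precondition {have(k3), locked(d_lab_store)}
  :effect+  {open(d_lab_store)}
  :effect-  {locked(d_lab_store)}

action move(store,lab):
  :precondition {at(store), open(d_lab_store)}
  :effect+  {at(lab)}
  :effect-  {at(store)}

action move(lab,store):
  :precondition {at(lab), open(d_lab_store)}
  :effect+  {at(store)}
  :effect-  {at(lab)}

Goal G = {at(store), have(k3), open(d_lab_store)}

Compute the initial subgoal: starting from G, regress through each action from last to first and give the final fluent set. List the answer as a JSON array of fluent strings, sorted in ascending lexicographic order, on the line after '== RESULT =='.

Work backward from the goal:
  through step 4 (move(lab,store)): drop {at(store)}, keep {have(k3), open(d_lab_store)}, require {at(lab), open(d_lab_store)}
    → {at(lab), have(k3), open(d_lab_store)}
  through step 3 (move(store,lab)): drop {at(lab)}, keep {have(k3), open(d_lab_store)}, require {at(store), open(d_lab_store)}
    → {at(store), have(k3), open(d_lab_store)}
  through step 2 (unlock(d_lab_store)): drop {open(d_lab_store)}, keep {at(store), have(k3)}, require {have(k3), locked(d_lab_store)}
    → {at(store), have(k3), locked(d_lab_store)}
  through step 1 (move(bay,store)): drop {at(store)}, keep {have(k3), locked(d_lab_store)}, require {at(bay), open(d_store_bay)}
    → {at(bay), have(k3), locked(d_lab_store), open(d_store_bay)}

== RESULT ==
["at(bay)", "have(k3)", "locked(d_lab_store)", "open(d_store_bay)"]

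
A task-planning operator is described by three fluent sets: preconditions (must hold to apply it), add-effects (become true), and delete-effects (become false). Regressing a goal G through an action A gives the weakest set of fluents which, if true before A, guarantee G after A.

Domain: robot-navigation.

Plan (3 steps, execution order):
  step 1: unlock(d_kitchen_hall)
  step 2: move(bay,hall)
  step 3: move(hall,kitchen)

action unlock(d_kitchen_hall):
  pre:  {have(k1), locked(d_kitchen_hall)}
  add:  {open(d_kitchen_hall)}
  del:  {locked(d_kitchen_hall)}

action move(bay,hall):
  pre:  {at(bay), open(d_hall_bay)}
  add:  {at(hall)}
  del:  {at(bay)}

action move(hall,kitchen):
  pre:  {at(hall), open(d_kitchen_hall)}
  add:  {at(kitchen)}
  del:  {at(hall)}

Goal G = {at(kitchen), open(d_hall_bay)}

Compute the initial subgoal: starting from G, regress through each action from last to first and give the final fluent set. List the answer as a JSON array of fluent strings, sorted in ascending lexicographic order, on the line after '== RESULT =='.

Work backward from the goal:
  through step 3 (move(hall,kitchen)): drop {at(kitchen)}, keep {open(d_hall_bay)}, require {at(hall), open(d_kitchen_hall)}
    → {at(hall), open(d_hall_bay), open(d_kitchen_hall)}
  through step 2 (move(bay,hall)): drop {at(hall)}, keep {open(d_hall_bay), open(d_kitchen_hall)}, require {at(bay), open(d_hall_bay)}
    → {at(bay), open(d_hall_bay), open(d_kitchen_hall)}
  through step 1 (unlock(d_kitchen_hall)): drop {open(d_kitchen_hall)}, keep {at(bay), open(d_hall_bay)}, require {have(k1), locked(d_kitchen_hall)}
    → {at(bay), have(k1), locked(d_kitchen_hall), open(d_hall_bay)}

== RESULT ==
["at(bay)", "have(k1)", "locked(d_kitchen_hall)", "open(d_hall_bay)"]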